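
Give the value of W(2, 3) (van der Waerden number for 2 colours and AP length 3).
W(2, 3) = 9

Lower bound: the 2-colouring RRBBRRBB of {1, ..., 8} (R at positions {1, 2, 5, 6}, B at {3, 4, 7, 8}) contains no monochromatic 3-term AP, so W(2, 3) > 8. Upper bound: a case analysis on any 2-colouring of {1, ..., 9} forces such an AP. Hence W(2, 3) = 9.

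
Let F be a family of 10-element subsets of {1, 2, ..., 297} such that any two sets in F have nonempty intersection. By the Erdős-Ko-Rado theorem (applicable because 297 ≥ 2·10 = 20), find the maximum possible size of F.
max |F| = C(296, 9) = 42513789098994080

The Erdős-Ko-Rado theorem states: for n ≥ 2k, an intersecting family of k-subsets of an n-element set has size at most C(n − 1, k − 1), with equality for 'star' families {A ⊆ [n] : |A| = k, i ∈ A} (fix an element i). For n = 297, k = 10: C(296, 9) = 42513789098994080.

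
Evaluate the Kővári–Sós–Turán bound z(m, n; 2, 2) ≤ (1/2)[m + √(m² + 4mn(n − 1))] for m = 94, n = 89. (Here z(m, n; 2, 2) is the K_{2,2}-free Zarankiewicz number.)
z(94, 89; 2, 2) ≤ (1/2)[94 + √(94² + 4·94·89·88)] = (1/2)[94 + √2953668] = 906.3119

Kővári–Sós–Turán: let r_1, ..., r_94 be the row sums and z = Σ r_i the total number of 1s. Each pair of columns can share at most one row with both entries 1 (else a 2×2 all-ones block appears), so Σ_i C(r_i, 2) ≤ C(89, 2) = 3916. By convexity Σ_i C(r_i, 2) ≥ 94·C(z/94, 2) = z(z − 94)/(2·94), giving z² − 94z − 94·89·88 ≤ 0 and hence z ≤ (1/2)[94 + √(8836 + 4·736208)] = (1/2)[94 + √2953668] ≈ (1/2)(94 + 1718.6239) = 906.3119.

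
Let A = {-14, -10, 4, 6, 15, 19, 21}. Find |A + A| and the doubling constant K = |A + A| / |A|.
K = |A + A| / |A| = 26/7

Enumerate A + A = {a + b : a, b ∈ A}. With |A| = 7, there are |A|^2 = 49 ordered sum pairs; collecting distinct values, A + A = {-28, -24, -20, -10, -8, -6, -4, 1, 5, 7, 8, 9, 10, 11, 12, 19, 21, 23, 25, 27, 30, 34, 36, 38, 40, 42}, so |A + A| = 26. Thus K = 26/7. For comparison, the minimum possible |A + A| over all 7-element sets is 2·7 − 1 = 13 (so min K = 13/7), attained only by arithmetic progressions.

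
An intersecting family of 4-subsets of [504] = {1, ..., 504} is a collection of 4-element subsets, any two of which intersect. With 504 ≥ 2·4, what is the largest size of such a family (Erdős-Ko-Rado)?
max |F| = C(503, 3) = 21084251

The Erdős-Ko-Rado theorem states: for n ≥ 2k, an intersecting family of k-subsets of an n-element set has size at most C(n − 1, k − 1), with equality for 'star' families {A ⊆ [n] : |A| = k, i ∈ A} (fix an element i). For n = 504, k = 4: C(503, 3) = 21084251.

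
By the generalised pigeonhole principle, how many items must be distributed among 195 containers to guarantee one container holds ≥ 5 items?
n = (5 − 1)·195 + 1 = 781

By the generalised pigeonhole principle, to guarantee some box contains ≥ r objects we need more than (r − 1) · k objects total. Threshold: n = (r − 1) · k + 1. With r = 5 and k = 195: n = 4 · 195 + 1 = 780 + 1 = 781. For n = 780 = 4 · 195, we can put exactly 4 objects in every box, avoiding 5 in any single one — so 781 is tight.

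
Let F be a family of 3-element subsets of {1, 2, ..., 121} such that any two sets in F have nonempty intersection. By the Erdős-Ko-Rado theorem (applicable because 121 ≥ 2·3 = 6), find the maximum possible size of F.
max |F| = C(120, 2) = 7140

The Erdős-Ko-Rado theorem states: for n ≥ 2k, an intersecting family of k-subsets of an n-element set has size at most C(n − 1, k − 1), with equality for 'star' families {A ⊆ [n] : |A| = k, i ∈ A} (fix an element i). For n = 121, k = 3: C(120, 2) = 7140.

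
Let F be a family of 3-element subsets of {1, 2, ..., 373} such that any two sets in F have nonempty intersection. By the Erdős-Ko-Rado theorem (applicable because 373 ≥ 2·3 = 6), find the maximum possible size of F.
max |F| = C(372, 2) = 69006

Erdős-Ko-Rado (1961): when n ≥ 2k, max |F| = C(n−1, k−1). The bound is attained by the star {A : i ∈ A} for any fixed i ∈ [n]. Here C(373−1, 3−1) = C(372, 2) = 69006.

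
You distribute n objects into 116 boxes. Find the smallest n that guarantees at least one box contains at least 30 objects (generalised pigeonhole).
n = (30 − 1)·116 + 1 = 3365

By the generalised pigeonhole principle, to guarantee some box contains ≥ r objects we need more than (r − 1) · k objects total. Threshold: n = (r − 1) · k + 1. With r = 30 and k = 116: n = 29 · 116 + 1 = 3364 + 1 = 3365. For n = 3364 = 29 · 116, we can put exactly 29 objects in every box, avoiding 30 in any single one — so 3365 is tight.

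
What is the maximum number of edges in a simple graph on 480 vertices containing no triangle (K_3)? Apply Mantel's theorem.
ex(480, K_3) = ⌊480^2/4⌋ = 57600

Mantel (1907): a triangle-free graph on n vertices has at most ⌊n^2/4⌋ edges, with equality for the complete bipartite graph K_{⌊n/2⌋, ⌈n/2⌉}. For n = 480: ⌊480^2/4⌋ = ⌊230400/4⌋ = 57600. The extremal graph is K_{240, 240}, which has 240·240 = 57600 edges.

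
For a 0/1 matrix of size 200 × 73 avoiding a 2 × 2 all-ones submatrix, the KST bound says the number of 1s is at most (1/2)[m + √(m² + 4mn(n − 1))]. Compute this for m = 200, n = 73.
z(200, 73; 2, 2) ≤ (1/2)[200 + √(200² + 4·200·73·72)] = (1/2)[200 + √4244800] = 1130.1456

Kővári–Sós–Turán: let r_1, ..., r_200 be the row sums and z = Σ r_i the total number of 1s. Each pair of columns can share at most one row with both entries 1 (else a 2×2 all-ones block appears), so Σ_i C(r_i, 2) ≤ C(73, 2) = 2628. By convexity Σ_i C(r_i, 2) ≥ 200·C(z/200, 2) = z(z − 200)/(2·200), giving z² − 200z − 200·73·72 ≤ 0 and hence z ≤ (1/2)[200 + √(40000 + 4·1051200)] = (1/2)[200 + √4244800] ≈ (1/2)(200 + 2060.2912) = 1130.1456.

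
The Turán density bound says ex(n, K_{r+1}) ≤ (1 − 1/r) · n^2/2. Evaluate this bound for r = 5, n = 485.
Turán density bound = (4/5) · 485^2/2 = 94090

Turán's theorem: ex(n, K_{r+1}) is achieved by the complete r-partite Turán graph T(n, r) with parts as balanced as possible, and is at most (1 − 1/r) · n^2/2. For r = 5, n = 485: the density bound is (4/5) · 235225/2 = 94090. Since 5 ∣ 485, the Turán graph T(485, 5) has parts of equal size 97, and its edge count e(T(485, 5)) = 94090 attains the density bound exactly.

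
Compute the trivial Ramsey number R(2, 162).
R(2, 162) = 162

R(2, k) = k for all k ≥ 2: in a 2-colouring of K_k, either some edge is red (a red K_2) or all edges are blue (a blue K_k). And K_{161} coloured all-blue has no blue K_162, so R(2, 162) > 161. Hence R(2, 162) = 162.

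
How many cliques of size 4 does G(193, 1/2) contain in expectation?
E[# K_4] = C(193, 4) · (1/2)^C(4, 2) = 56031760 / 2^6 = 3501985/4 = 875496.25

For each 4-subset S of vertices (there are C(193, 4) = 56031760 such S), let X_S = 1 if S induces a K_4 (all C(4, 2) = 6 edges present). Then P(X_S = 1) = (1/2)^6 = 1/64. By linearity of expectation, E[# K_4] = C(193, 4) · (1/2)^6 = 56031760 / 64 = 3501985/4 = 875496.25.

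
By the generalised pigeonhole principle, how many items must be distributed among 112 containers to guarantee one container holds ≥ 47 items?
n = (47 − 1)·112 + 1 = 5153

By the generalised pigeonhole principle, to guarantee some box contains ≥ r objects we need more than (r − 1) · k objects total. Threshold: n = (r − 1) · k + 1. With r = 47 and k = 112: n = 46 · 112 + 1 = 5152 + 1 = 5153. For n = 5152 = 46 · 112, we can put exactly 46 objects in every box, avoiding 47 in any single one — so 5153 is tight.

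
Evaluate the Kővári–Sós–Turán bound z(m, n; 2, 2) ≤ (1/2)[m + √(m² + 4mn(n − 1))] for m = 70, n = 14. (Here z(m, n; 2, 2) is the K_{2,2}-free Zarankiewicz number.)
z(70, 14; 2, 2) ≤ (1/2)[70 + √(70² + 4·70·14·13)] = (1/2)[70 + √55860] = 153.1736

Kővári–Sós–Turán: let r_1, ..., r_70 be the row sums and z = Σ r_i the total number of 1s. Each pair of columns can share at most one row with both entries 1 (else a 2×2 all-ones block appears), so Σ_i C(r_i, 2) ≤ C(14, 2) = 91. By convexity Σ_i C(r_i, 2) ≥ 70·C(z/70, 2) = z(z − 70)/(2·70), giving z² − 70z − 70·14·13 ≤ 0 and hence z ≤ (1/2)[70 + √(4900 + 4·12740)] = (1/2)[70 + √55860] ≈ (1/2)(70 + 236.3472) = 153.1736.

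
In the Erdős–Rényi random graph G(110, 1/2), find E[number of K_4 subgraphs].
E[# K_4] = C(110, 4) · (1/2)^C(4, 2) = 5773185 / 2^6 = 90206.015625

For each 4-subset S of vertices (there are C(110, 4) = 5773185 such S), let X_S = 1 if S induces a K_4 (all C(4, 2) = 6 edges present). Then P(X_S = 1) = (1/2)^6 = 1/64. By linearity of expectation, E[# K_4] = C(110, 4) · (1/2)^6 = 5773185 / 64 = 90206.015625.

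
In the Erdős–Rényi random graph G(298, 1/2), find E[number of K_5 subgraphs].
E[# K_5] = C(298, 5) · (1/2)^C(5, 2) = 18934442604 / 2^10 = 4733610651/256 ≈ 18490666.605469

For each 5-subset S of vertices (there are C(298, 5) = 18934442604 such S), let X_S = 1 if S induces a K_5 (all C(5, 2) = 10 edges present). Then P(X_S = 1) = (1/2)^10 = 1/1024. By linearity of expectation, E[# K_5] = C(298, 5) · (1/2)^10 = 18934442604 / 1024 = 4733610651/256 ≈ 18490666.605469.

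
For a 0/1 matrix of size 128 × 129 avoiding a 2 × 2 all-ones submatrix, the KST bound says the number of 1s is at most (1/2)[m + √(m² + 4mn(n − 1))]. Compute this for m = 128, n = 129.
z(128, 129; 2, 2) ≤ (1/2)[128 + √(128² + 4·128·129·128)] = (1/2)[128 + √8470528] = 1519.2086

Kővári–Sós–Turán: let r_1, ..., r_128 be the row sums and z = Σ r_i the total number of 1s. Each pair of columns can share at most one row with both entries 1 (else a 2×2 all-ones block appears), so Σ_i C(r_i, 2) ≤ C(129, 2) = 8256. By convexity Σ_i C(r_i, 2) ≥ 128·C(z/128, 2) = z(z − 128)/(2·128), giving z² − 128z − 128·129·128 ≤ 0 and hence z ≤ (1/2)[128 + √(16384 + 4·2113536)] = (1/2)[128 + √8470528] ≈ (1/2)(128 + 2910.4172) = 1519.2086.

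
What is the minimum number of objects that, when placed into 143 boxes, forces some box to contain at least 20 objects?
n = (20 − 1)·143 + 1 = 2718

By the generalised pigeonhole principle, to guarantee some box contains ≥ r objects we need more than (r − 1) · k objects total. Threshold: n = (r − 1) · k + 1. With r = 20 and k = 143: n = 19 · 143 + 1 = 2717 + 1 = 2718. For n = 2717 = 19 · 143, we can put exactly 19 objects in every box, avoiding 20 in any single one — so 2718 is tight.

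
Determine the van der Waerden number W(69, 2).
W(69, 2) = 69 + 1 = 70

A 2-term AP is any pair of integers, so a monochromatic 2-AP exists iff some colour is used at least twice. With 69 colours, the colouring i ↦ i on {1, ..., 69} uses each colour once, avoiding any monochromatic pair, so W(69, 2) > 69. For {1, ..., 70}, pigeonhole forces two integers of the same colour, which form a monochromatic 2-AP. Hence W(69, 2) = 70.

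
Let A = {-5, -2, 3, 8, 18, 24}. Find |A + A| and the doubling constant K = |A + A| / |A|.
K = |A + A| / |A| = 19/6

Enumerate A + A = {a + b : a, b ∈ A}. With |A| = 6, there are |A|^2 = 36 ordered sum pairs; collecting distinct values, A + A = {-10, -7, -4, -2, 1, 3, 6, 11, 13, 16, 19, 21, 22, 26, 27, 32, 36, 42, 48}, so |A + A| = 19. Thus K = 19/6. For comparison, the minimum possible |A + A| over all 6-element sets is 2·6 − 1 = 11 (so min K = 11/6), attained only by arithmetic progressions.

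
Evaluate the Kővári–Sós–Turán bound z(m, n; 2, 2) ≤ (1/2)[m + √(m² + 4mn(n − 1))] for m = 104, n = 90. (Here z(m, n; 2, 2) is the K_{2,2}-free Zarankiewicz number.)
z(104, 90; 2, 2) ≤ (1/2)[104 + √(104² + 4·104·90·89)] = (1/2)[104 + √3342976] = 966.1904

Kővári–Sós–Turán: let r_1, ..., r_104 be the row sums and z = Σ r_i the total number of 1s. Each pair of columns can share at most one row with both entries 1 (else a 2×2 all-ones block appears), so Σ_i C(r_i, 2) ≤ C(90, 2) = 4005. By convexity Σ_i C(r_i, 2) ≥ 104·C(z/104, 2) = z(z − 104)/(2·104), giving z² − 104z − 104·90·89 ≤ 0 and hence z ≤ (1/2)[104 + √(10816 + 4·833040)] = (1/2)[104 + √3342976] ≈ (1/2)(104 + 1828.3807) = 966.1904.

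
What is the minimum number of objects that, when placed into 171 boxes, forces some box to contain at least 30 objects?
n = (30 − 1)·171 + 1 = 4960

By the generalised pigeonhole principle, to guarantee some box contains ≥ r objects we need more than (r − 1) · k objects total. Threshold: n = (r − 1) · k + 1. With r = 30 and k = 171: n = 29 · 171 + 1 = 4959 + 1 = 4960. For n = 4959 = 29 · 171, we can put exactly 29 objects in every box, avoiding 30 in any single one — so 4960 is tight.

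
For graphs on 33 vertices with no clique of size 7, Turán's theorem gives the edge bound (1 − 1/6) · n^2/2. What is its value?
Turán density bound = (5/6) · 33^2/2 = 1815/4 ≈ 453.75

Turán's theorem: ex(n, K_{r+1}) is achieved by the complete r-partite Turán graph T(n, r) with parts as balanced as possible, and is at most (1 − 1/r) · n^2/2. For r = 6, n = 33: the density bound is (5/6) · 1089/2 = 1815/4 ≈ 453.75. The integer-valued extremum is e(T(33, 6)) = 453, which is strictly less than the density bound 1815/4 since 6 ∤ 33 (the parts of T(33, 6) cannot all be equal).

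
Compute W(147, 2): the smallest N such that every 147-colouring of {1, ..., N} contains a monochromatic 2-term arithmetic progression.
W(147, 2) = 147 + 1 = 148

A 2-term AP is any pair of integers, so a monochromatic 2-AP exists iff some colour is used at least twice. With 147 colours, the colouring i ↦ i on {1, ..., 147} uses each colour once, avoiding any monochromatic pair, so W(147, 2) > 147. For {1, ..., 148}, pigeonhole forces two integers of the same colour, which form a monochromatic 2-AP. Hence W(147, 2) = 148.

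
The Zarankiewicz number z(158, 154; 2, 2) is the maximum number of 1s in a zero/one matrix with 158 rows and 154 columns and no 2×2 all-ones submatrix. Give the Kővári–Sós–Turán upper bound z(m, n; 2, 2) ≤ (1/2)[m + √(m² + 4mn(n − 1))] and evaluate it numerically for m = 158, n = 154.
z(158, 154; 2, 2) ≤ (1/2)[158 + √(158² + 4·158·154·153)] = (1/2)[158 + √14916148] = 2010.0715

Kővári–Sós–Turán: let r_1, ..., r_158 be the row sums and z = Σ r_i the total number of 1s. Each pair of columns can share at most one row with both entries 1 (else a 2×2 all-ones block appears), so Σ_i C(r_i, 2) ≤ C(154, 2) = 11781. By convexity Σ_i C(r_i, 2) ≥ 158·C(z/158, 2) = z(z − 158)/(2·158), giving z² − 158z − 158·154·153 ≤ 0 and hence z ≤ (1/2)[158 + √(24964 + 4·3722796)] = (1/2)[158 + √14916148] ≈ (1/2)(158 + 3862.1429) = 2010.0715.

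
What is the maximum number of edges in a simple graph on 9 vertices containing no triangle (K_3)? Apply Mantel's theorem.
ex(9, K_3) = ⌊9^2/4⌋ = 20

Mantel (1907): a triangle-free graph on n vertices has at most ⌊n^2/4⌋ edges, with equality for the complete bipartite graph K_{⌊n/2⌋, ⌈n/2⌉}. For n = 9: ⌊9^2/4⌋ = ⌊81/4⌋ = 20. The extremal graph is K_{4, 5}, which has 4·5 = 20 edges.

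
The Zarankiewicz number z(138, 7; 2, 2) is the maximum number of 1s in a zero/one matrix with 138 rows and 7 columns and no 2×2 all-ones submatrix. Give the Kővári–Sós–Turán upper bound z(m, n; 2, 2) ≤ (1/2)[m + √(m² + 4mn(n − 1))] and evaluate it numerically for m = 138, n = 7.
z(138, 7; 2, 2) ≤ (1/2)[138 + √(138² + 4·138·7·6)] = (1/2)[138 + √42228] = 171.7473

Kővári–Sós–Turán: let r_1, ..., r_138 be the row sums and z = Σ r_i the total number of 1s. Each pair of columns can share at most one row with both entries 1 (else a 2×2 all-ones block appears), so Σ_i C(r_i, 2) ≤ C(7, 2) = 21. By convexity Σ_i C(r_i, 2) ≥ 138·C(z/138, 2) = z(z − 138)/(2·138), giving z² − 138z − 138·7·6 ≤ 0 and hence z ≤ (1/2)[138 + √(19044 + 4·5796)] = (1/2)[138 + √42228] ≈ (1/2)(138 + 205.4945) = 171.7473.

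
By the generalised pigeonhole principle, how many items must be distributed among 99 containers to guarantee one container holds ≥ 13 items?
n = (13 − 1)·99 + 1 = 1189

By the generalised pigeonhole principle, to guarantee some box contains ≥ r objects we need more than (r − 1) · k objects total. Threshold: n = (r − 1) · k + 1. With r = 13 and k = 99: n = 12 · 99 + 1 = 1188 + 1 = 1189. For n = 1188 = 12 · 99, we can put exactly 12 objects in every box, avoiding 13 in any single one — so 1189 is tight.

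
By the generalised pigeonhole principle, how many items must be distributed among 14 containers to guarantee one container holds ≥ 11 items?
n = (11 − 1)·14 + 1 = 141

By the generalised pigeonhole principle, to guarantee some box contains ≥ r objects we need more than (r − 1) · k objects total. Threshold: n = (r − 1) · k + 1. With r = 11 and k = 14: n = 10 · 14 + 1 = 140 + 1 = 141. For n = 140 = 10 · 14, we can put exactly 10 objects in every box, avoiding 11 in any single one — so 141 is tight.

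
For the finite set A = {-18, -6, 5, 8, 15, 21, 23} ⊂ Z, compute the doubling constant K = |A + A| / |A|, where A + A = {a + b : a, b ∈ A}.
K = |A + A| / |A| = 28/7 = 4

Enumerate A + A = {a + b : a, b ∈ A}. With |A| = 7, there are |A|^2 = 49 ordered sum pairs; collecting distinct values, A + A = {-36, -24, -13, -12, -10, -3, -1, 2, 3, 5, 9, 10, 13, 15, 16, 17, 20, 23, 26, 28, 29, 30, 31, 36, 38, 42, 44, 46}, so |A + A| = 28. Thus K = 28/7 = 4. For comparison, the minimum possible |A + A| over all 7-element sets is 2·7 − 1 = 13 (so min K = 13/7), attained only by arithmetic progressions.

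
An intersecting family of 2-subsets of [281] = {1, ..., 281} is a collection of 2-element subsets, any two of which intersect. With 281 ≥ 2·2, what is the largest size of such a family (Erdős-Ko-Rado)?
max |F| = C(280, 1) = 280

Erdős-Ko-Rado (1961): when n ≥ 2k, max |F| = C(n−1, k−1). The bound is attained by the star {A : i ∈ A} for any fixed i ∈ [n]. Here C(281−1, 2−1) = C(280, 1) = 280.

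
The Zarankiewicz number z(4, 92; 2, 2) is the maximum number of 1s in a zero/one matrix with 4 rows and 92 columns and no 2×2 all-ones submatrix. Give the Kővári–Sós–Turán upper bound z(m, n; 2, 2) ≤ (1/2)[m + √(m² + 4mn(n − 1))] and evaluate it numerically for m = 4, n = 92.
z(4, 92; 2, 2) ≤ (1/2)[4 + √(4² + 4·4·92·91)] = (1/2)[4 + √133968] = 185.0082

Kővári–Sós–Turán: let r_1, ..., r_4 be the row sums and z = Σ r_i the total number of 1s. Each pair of columns can share at most one row with both entries 1 (else a 2×2 all-ones block appears), so Σ_i C(r_i, 2) ≤ C(92, 2) = 4186. By convexity Σ_i C(r_i, 2) ≥ 4·C(z/4, 2) = z(z − 4)/(2·4), giving z² − 4z − 4·92·91 ≤ 0 and hence z ≤ (1/2)[4 + √(16 + 4·33488)] = (1/2)[4 + √133968] ≈ (1/2)(4 + 366.0164) = 185.0082.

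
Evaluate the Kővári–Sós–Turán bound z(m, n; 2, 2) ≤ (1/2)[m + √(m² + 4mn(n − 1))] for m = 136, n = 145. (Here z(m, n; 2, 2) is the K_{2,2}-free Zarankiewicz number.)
z(136, 145; 2, 2) ≤ (1/2)[136 + √(136² + 4·136·145·144)] = (1/2)[136 + √11377216] = 1754.5064

Kővári–Sós–Turán: let r_1, ..., r_136 be the row sums and z = Σ r_i the total number of 1s. Each pair of columns can share at most one row with both entries 1 (else a 2×2 all-ones block appears), so Σ_i C(r_i, 2) ≤ C(145, 2) = 10440. By convexity Σ_i C(r_i, 2) ≥ 136·C(z/136, 2) = z(z − 136)/(2·136), giving z² − 136z − 136·145·144 ≤ 0 and hence z ≤ (1/2)[136 + √(18496 + 4·2839680)] = (1/2)[136 + √11377216] ≈ (1/2)(136 + 3373.0129) = 1754.5064.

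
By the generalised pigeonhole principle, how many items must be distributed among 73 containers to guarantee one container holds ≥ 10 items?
n = (10 − 1)·73 + 1 = 658

By the generalised pigeonhole principle, to guarantee some box contains ≥ r objects we need more than (r − 1) · k objects total. Threshold: n = (r − 1) · k + 1. With r = 10 and k = 73: n = 9 · 73 + 1 = 657 + 1 = 658. For n = 657 = 9 · 73, we can put exactly 9 objects in every box, avoiding 10 in any single one — so 658 is tight.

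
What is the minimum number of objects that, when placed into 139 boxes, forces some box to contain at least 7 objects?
n = (7 − 1)·139 + 1 = 835

By the generalised pigeonhole principle, to guarantee some box contains ≥ r objects we need more than (r − 1) · k objects total. Threshold: n = (r − 1) · k + 1. With r = 7 and k = 139: n = 6 · 139 + 1 = 834 + 1 = 835. For n = 834 = 6 · 139, we can put exactly 6 objects in every box, avoiding 7 in any single one — so 835 is tight.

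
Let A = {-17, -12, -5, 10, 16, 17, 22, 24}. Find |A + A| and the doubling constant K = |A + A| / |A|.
K = |A + A| / |A| = 31/8

Enumerate A + A = {a + b : a, b ∈ A}. With |A| = 8, there are |A|^2 = 64 ordered sum pairs; collecting distinct values, A + A = {-34, -29, -24, -22, -17, -10, -7, -2, -1, 0, 4, 5, 7, 10, 11, 12, 17, 19, 20, 26, 27, 32, 33, 34, 38, 39, 40, 41, 44, 46, 48}, so |A + A| = 31. Thus K = 31/8. For comparison, the minimum possible |A + A| over all 8-element sets is 2·8 − 1 = 15 (so min K = 15/8), attained only by arithmetic progressions.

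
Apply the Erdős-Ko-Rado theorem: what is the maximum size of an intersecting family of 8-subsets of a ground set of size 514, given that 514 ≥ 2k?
max |F| = C(513, 7) = 1780480902710016

The Erdős-Ko-Rado theorem states: for n ≥ 2k, an intersecting family of k-subsets of an n-element set has size at most C(n − 1, k − 1), with equality for 'star' families {A ⊆ [n] : |A| = k, i ∈ A} (fix an element i). For n = 514, k = 8: C(513, 7) = 1780480902710016.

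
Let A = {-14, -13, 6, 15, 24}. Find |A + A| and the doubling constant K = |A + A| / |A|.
K = |A + A| / |A| = 14/5

Enumerate A + A = {a + b : a, b ∈ A}. With |A| = 5, there are |A|^2 = 25 ordered sum pairs; collecting distinct values, A + A = {-28, -27, -26, -8, -7, 1, 2, 10, 11, 12, 21, 30, 39, 48}, so |A + A| = 14. Thus K = 14/5. For comparison, the minimum possible |A + A| over all 5-element sets is 2·5 − 1 = 9 (so min K = 9/5), attained only by arithmetic progressions.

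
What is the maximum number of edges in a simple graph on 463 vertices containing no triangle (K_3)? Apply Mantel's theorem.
ex(463, K_3) = ⌊463^2/4⌋ = 53592

Mantel (1907): a triangle-free graph on n vertices has at most ⌊n^2/4⌋ edges, with equality for the complete bipartite graph K_{⌊n/2⌋, ⌈n/2⌉}. For n = 463: ⌊463^2/4⌋ = ⌊214369/4⌋ = 53592. The extremal graph is K_{231, 232}, which has 231·232 = 53592 edges.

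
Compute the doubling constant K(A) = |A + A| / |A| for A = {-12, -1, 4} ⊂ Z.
K = |A + A| / |A| = 6/3 = 2

Enumerate A + A = {a + b : a, b ∈ A}. With |A| = 3, there are |A|^2 = 9 ordered sum pairs; collecting distinct values, A + A = {-24, -13, -8, -2, 3, 8}, so |A + A| = 6. Thus K = 6/3 = 2. For comparison, the minimum possible |A + A| over all 3-element sets is 2·3 − 1 = 5 (so min K = 5/3), attained only by arithmetic progressions.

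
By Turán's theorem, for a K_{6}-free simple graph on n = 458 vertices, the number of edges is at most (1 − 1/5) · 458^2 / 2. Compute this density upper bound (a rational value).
Turán density bound = (4/5) · 458^2/2 = 419528/5 ≈ 83905.6

Turán's theorem: ex(n, K_{r+1}) is achieved by the complete r-partite Turán graph T(n, r) with parts as balanced as possible, and is at most (1 − 1/r) · n^2/2. For r = 5, n = 458: the density bound is (4/5) · 209764/2 = 419528/5 ≈ 83905.6. The integer-valued extremum is e(T(458, 5)) = 83905, which is strictly less than the density bound 419528/5 since 5 ∤ 458 (the parts of T(458, 5) cannot all be equal).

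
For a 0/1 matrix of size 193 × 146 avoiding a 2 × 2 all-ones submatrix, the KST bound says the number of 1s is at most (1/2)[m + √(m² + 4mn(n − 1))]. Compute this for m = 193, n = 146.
z(193, 146; 2, 2) ≤ (1/2)[193 + √(193² + 4·193·146·145)] = (1/2)[193 + √16380489] = 2120.1408

Kővári–Sós–Turán: let r_1, ..., r_193 be the row sums and z = Σ r_i the total number of 1s. Each pair of columns can share at most one row with both entries 1 (else a 2×2 all-ones block appears), so Σ_i C(r_i, 2) ≤ C(146, 2) = 10585. By convexity Σ_i C(r_i, 2) ≥ 193·C(z/193, 2) = z(z − 193)/(2·193), giving z² − 193z − 193·146·145 ≤ 0 and hence z ≤ (1/2)[193 + √(37249 + 4·4085810)] = (1/2)[193 + √16380489] ≈ (1/2)(193 + 4047.2817) = 2120.1408.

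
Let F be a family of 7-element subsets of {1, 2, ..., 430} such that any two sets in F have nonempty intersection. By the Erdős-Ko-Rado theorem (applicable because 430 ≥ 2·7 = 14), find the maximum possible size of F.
max |F| = C(429, 6) = 8359125114340

Erdős-Ko-Rado (1961): when n ≥ 2k, max |F| = C(n−1, k−1). The bound is attained by the star {A : i ∈ A} for any fixed i ∈ [n]. Here C(430−1, 7−1) = C(429, 6) = 8359125114340.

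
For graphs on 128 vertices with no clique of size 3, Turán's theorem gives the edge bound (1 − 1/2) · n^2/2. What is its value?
Turán density bound = (1/2) · 128^2/2 = 4096

Turán's theorem: ex(n, K_{r+1}) is achieved by the complete r-partite Turán graph T(n, r) with parts as balanced as possible, and is at most (1 − 1/r) · n^2/2. For r = 2, n = 128: the density bound is (1/2) · 16384/2 = 4096. Since 2 ∣ 128, the Turán graph T(128, 2) has parts of equal size 64, and its edge count e(T(128, 2)) = 4096 attains the density bound exactly.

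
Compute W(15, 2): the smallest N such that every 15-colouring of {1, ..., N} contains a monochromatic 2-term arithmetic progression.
W(15, 2) = 15 + 1 = 16

A 2-term AP is any pair of integers, so a monochromatic 2-AP exists iff some colour is used at least twice. With 15 colours, the colouring i ↦ i on {1, ..., 15} uses each colour once, avoiding any monochromatic pair, so W(15, 2) > 15. For {1, ..., 16}, pigeonhole forces two integers of the same colour, which form a monochromatic 2-AP. Hence W(15, 2) = 16.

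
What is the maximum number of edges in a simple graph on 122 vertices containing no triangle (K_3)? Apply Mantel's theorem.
ex(122, K_3) = ⌊122^2/4⌋ = 3721

Mantel (1907): a triangle-free graph on n vertices has at most ⌊n^2/4⌋ edges, with equality for the complete bipartite graph K_{⌊n/2⌋, ⌈n/2⌉}. For n = 122: ⌊122^2/4⌋ = ⌊14884/4⌋ = 3721. The extremal graph is K_{61, 61}, which has 61·61 = 3721 edges.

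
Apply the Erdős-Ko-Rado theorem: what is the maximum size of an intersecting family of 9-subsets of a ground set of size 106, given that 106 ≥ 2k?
max |F| = C(105, 8) = 278818865325

The Erdős-Ko-Rado theorem states: for n ≥ 2k, an intersecting family of k-subsets of an n-element set has size at most C(n − 1, k − 1), with equality for 'star' families {A ⊆ [n] : |A| = k, i ∈ A} (fix an element i). For n = 106, k = 9: C(105, 8) = 278818865325.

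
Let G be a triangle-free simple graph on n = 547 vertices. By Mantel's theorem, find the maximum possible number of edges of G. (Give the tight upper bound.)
ex(547, K_3) = ⌊547^2/4⌋ = 74802

Mantel (1907): a triangle-free graph on n vertices has at most ⌊n^2/4⌋ edges, with equality for the complete bipartite graph K_{⌊n/2⌋, ⌈n/2⌉}. For n = 547: ⌊547^2/4⌋ = ⌊299209/4⌋ = 74802. The extremal graph is K_{273, 274}, which has 273·274 = 74802 edges.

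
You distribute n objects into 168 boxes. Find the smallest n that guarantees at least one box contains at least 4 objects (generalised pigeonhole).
n = (4 − 1)·168 + 1 = 505

By the generalised pigeonhole principle, to guarantee some box contains ≥ r objects we need more than (r − 1) · k objects total. Threshold: n = (r − 1) · k + 1. With r = 4 and k = 168: n = 3 · 168 + 1 = 504 + 1 = 505. For n = 504 = 3 · 168, we can put exactly 3 objects in every box, avoiding 4 in any single one — so 505 is tight.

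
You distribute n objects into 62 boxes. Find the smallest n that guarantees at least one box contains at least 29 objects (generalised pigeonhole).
n = (29 − 1)·62 + 1 = 1737

By the generalised pigeonhole principle, to guarantee some box contains ≥ r objects we need more than (r − 1) · k objects total. Threshold: n = (r − 1) · k + 1. With r = 29 and k = 62: n = 28 · 62 + 1 = 1736 + 1 = 1737. For n = 1736 = 28 · 62, we can put exactly 28 objects in every box, avoiding 29 in any single one — so 1737 is tight.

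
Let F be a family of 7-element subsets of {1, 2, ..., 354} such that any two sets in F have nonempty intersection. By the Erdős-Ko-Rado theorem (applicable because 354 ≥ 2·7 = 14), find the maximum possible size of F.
max |F| = C(353, 6) = 2574925713360

Erdős-Ko-Rado (1961): when n ≥ 2k, max |F| = C(n−1, k−1). The bound is attained by the star {A : i ∈ A} for any fixed i ∈ [n]. Here C(354−1, 7−1) = C(353, 6) = 2574925713360.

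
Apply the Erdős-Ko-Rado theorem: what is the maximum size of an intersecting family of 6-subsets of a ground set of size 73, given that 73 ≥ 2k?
max |F| = C(72, 5) = 13991544

Erdős-Ko-Rado (1961): when n ≥ 2k, max |F| = C(n−1, k−1). The bound is attained by the star {A : i ∈ A} for any fixed i ∈ [n]. Here C(73−1, 6−1) = C(72, 5) = 13991544.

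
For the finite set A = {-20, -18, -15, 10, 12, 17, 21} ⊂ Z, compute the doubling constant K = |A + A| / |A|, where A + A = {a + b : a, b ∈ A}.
K = |A + A| / |A| = 26/7

Enumerate A + A = {a + b : a, b ∈ A}. With |A| = 7, there are |A|^2 = 49 ordered sum pairs; collecting distinct values, A + A = {-40, -38, -36, -35, -33, -30, -10, -8, -6, -5, -3, -1, 1, 2, 3, 6, 20, 22, 24, 27, 29, 31, 33, 34, 38, 42}, so |A + A| = 26. Thus K = 26/7. For comparison, the minimum possible |A + A| over all 7-element sets is 2·7 − 1 = 13 (so min K = 13/7), attained only by arithmetic progressions.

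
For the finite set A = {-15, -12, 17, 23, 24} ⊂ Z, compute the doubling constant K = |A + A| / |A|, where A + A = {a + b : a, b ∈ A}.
K = |A + A| / |A| = 15/5 = 3

Enumerate A + A = {a + b : a, b ∈ A}. With |A| = 5, there are |A|^2 = 25 ordered sum pairs; collecting distinct values, A + A = {-30, -27, -24, 2, 5, 8, 9, 11, 12, 34, 40, 41, 46, 47, 48}, so |A + A| = 15. Thus K = 15/5 = 3. For comparison, the minimum possible |A + A| over all 5-element sets is 2·5 − 1 = 9 (so min K = 9/5), attained only by arithmetic progressions.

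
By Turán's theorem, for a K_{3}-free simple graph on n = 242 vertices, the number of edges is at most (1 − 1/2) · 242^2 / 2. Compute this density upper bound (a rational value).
Turán density bound = (1/2) · 242^2/2 = 14641

Turán's theorem: ex(n, K_{r+1}) is achieved by the complete r-partite Turán graph T(n, r) with parts as balanced as possible, and is at most (1 − 1/r) · n^2/2. For r = 2, n = 242: the density bound is (1/2) · 58564/2 = 14641. Since 2 ∣ 242, the Turán graph T(242, 2) has parts of equal size 121, and its edge count e(T(242, 2)) = 14641 attains the density bound exactly.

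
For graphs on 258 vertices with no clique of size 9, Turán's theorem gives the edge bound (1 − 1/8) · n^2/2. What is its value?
Turán density bound = (7/8) · 258^2/2 = 116487/4 ≈ 29121.75

Turán's theorem: ex(n, K_{r+1}) is achieved by the complete r-partite Turán graph T(n, r) with parts as balanced as possible, and is at most (1 − 1/r) · n^2/2. For r = 8, n = 258: the density bound is (7/8) · 66564/2 = 116487/4 ≈ 29121.75. The integer-valued extremum is e(T(258, 8)) = 29121, which is strictly less than the density bound 116487/4 since 8 ∤ 258 (the parts of T(258, 8) cannot all be equal).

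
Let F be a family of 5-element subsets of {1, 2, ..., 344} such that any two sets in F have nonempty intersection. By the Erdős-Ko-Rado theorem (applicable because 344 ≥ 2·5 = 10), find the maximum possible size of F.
max |F| = C(343, 4) = 566685735

Erdős-Ko-Rado (1961): when n ≥ 2k, max |F| = C(n−1, k−1). The bound is attained by the star {A : i ∈ A} for any fixed i ∈ [n]. Here C(344−1, 5−1) = C(343, 4) = 566685735.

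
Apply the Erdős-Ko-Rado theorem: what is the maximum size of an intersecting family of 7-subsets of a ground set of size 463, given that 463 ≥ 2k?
max |F| = C(462, 6) = 13072618876779

The Erdős-Ko-Rado theorem states: for n ≥ 2k, an intersecting family of k-subsets of an n-element set has size at most C(n − 1, k − 1), with equality for 'star' families {A ⊆ [n] : |A| = k, i ∈ A} (fix an element i). For n = 463, k = 7: C(462, 6) = 13072618876779.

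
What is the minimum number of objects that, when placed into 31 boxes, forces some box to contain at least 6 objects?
n = (6 − 1)·31 + 1 = 156

By the generalised pigeonhole principle, to guarantee some box contains ≥ r objects we need more than (r − 1) · k objects total. Threshold: n = (r − 1) · k + 1. With r = 6 and k = 31: n = 5 · 31 + 1 = 155 + 1 = 156. For n = 155 = 5 · 31, we can put exactly 5 objects in every box, avoiding 6 in any single one — so 156 is tight.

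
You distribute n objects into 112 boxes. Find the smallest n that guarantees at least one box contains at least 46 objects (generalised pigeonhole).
n = (46 − 1)·112 + 1 = 5041

By the generalised pigeonhole principle, to guarantee some box contains ≥ r objects we need more than (r − 1) · k objects total. Threshold: n = (r − 1) · k + 1. With r = 46 and k = 112: n = 45 · 112 + 1 = 5040 + 1 = 5041. For n = 5040 = 45 · 112, we can put exactly 45 objects in every box, avoiding 46 in any single one — so 5041 is tight.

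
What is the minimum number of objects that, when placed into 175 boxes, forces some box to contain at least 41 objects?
n = (41 − 1)·175 + 1 = 7001

By the generalised pigeonhole principle, to guarantee some box contains ≥ r objects we need more than (r − 1) · k objects total. Threshold: n = (r − 1) · k + 1. With r = 41 and k = 175: n = 40 · 175 + 1 = 7000 + 1 = 7001. For n = 7000 = 40 · 175, we can put exactly 40 objects in every box, avoiding 41 in any single one — so 7001 is tight.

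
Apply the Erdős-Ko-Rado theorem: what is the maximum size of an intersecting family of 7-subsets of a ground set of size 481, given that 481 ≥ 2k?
max |F| = C(480, 6) = 16462322007600

Erdős-Ko-Rado (1961): when n ≥ 2k, max |F| = C(n−1, k−1). The bound is attained by the star {A : i ∈ A} for any fixed i ∈ [n]. Here C(481−1, 7−1) = C(480, 6) = 16462322007600.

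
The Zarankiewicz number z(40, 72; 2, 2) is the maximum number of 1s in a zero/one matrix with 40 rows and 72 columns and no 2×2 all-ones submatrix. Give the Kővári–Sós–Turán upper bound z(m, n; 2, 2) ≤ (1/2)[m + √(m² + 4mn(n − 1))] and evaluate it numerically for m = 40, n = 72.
z(40, 72; 2, 2) ≤ (1/2)[40 + √(40² + 4·40·72·71)] = (1/2)[40 + √819520] = 472.6367

Kővári–Sós–Turán: let r_1, ..., r_40 be the row sums and z = Σ r_i the total number of 1s. Each pair of columns can share at most one row with both entries 1 (else a 2×2 all-ones block appears), so Σ_i C(r_i, 2) ≤ C(72, 2) = 2556. By convexity Σ_i C(r_i, 2) ≥ 40·C(z/40, 2) = z(z − 40)/(2·40), giving z² − 40z − 40·72·71 ≤ 0 and hence z ≤ (1/2)[40 + √(1600 + 4·204480)] = (1/2)[40 + √819520] ≈ (1/2)(40 + 905.2734) = 472.6367.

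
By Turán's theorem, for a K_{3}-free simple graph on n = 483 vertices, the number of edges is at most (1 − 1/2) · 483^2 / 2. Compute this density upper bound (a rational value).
Turán density bound = (1/2) · 483^2/2 = 233289/4 ≈ 58322.25

Turán's theorem: ex(n, K_{r+1}) is achieved by the complete r-partite Turán graph T(n, r) with parts as balanced as possible, and is at most (1 − 1/r) · n^2/2. For r = 2, n = 483: the density bound is (1/2) · 233289/2 = 233289/4 ≈ 58322.25. The integer-valued extremum is e(T(483, 2)) = 58322, which is strictly less than the density bound 233289/4 since 2 ∤ 483 (the parts of T(483, 2) cannot all be equal).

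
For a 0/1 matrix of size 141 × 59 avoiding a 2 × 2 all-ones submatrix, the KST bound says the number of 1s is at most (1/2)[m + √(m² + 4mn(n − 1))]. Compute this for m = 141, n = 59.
z(141, 59; 2, 2) ≤ (1/2)[141 + √(141² + 4·141·59·58)] = (1/2)[141 + √1949889] = 768.6921

Kővári–Sós–Turán: let r_1, ..., r_141 be the row sums and z = Σ r_i the total number of 1s. Each pair of columns can share at most one row with both entries 1 (else a 2×2 all-ones block appears), so Σ_i C(r_i, 2) ≤ C(59, 2) = 1711. By convexity Σ_i C(r_i, 2) ≥ 141·C(z/141, 2) = z(z − 141)/(2·141), giving z² − 141z − 141·59·58 ≤ 0 and hence z ≤ (1/2)[141 + √(19881 + 4·482502)] = (1/2)[141 + √1949889] ≈ (1/2)(141 + 1396.3843) = 768.6921.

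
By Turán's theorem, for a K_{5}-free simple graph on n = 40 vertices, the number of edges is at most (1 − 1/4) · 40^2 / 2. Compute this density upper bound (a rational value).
Turán density bound = (3/4) · 40^2/2 = 600

Turán's theorem: ex(n, K_{r+1}) is achieved by the complete r-partite Turán graph T(n, r) with parts as balanced as possible, and is at most (1 − 1/r) · n^2/2. For r = 4, n = 40: the density bound is (3/4) · 1600/2 = 600. Since 4 ∣ 40, the Turán graph T(40, 4) has parts of equal size 10, and its edge count e(T(40, 4)) = 600 attains the density bound exactly.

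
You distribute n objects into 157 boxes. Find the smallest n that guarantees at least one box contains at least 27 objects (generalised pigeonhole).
n = (27 − 1)·157 + 1 = 4083

By the generalised pigeonhole principle, to guarantee some box contains ≥ r objects we need more than (r − 1) · k objects total. Threshold: n = (r − 1) · k + 1. With r = 27 and k = 157: n = 26 · 157 + 1 = 4082 + 1 = 4083. For n = 4082 = 26 · 157, we can put exactly 26 objects in every box, avoiding 27 in any single one — so 4083 is tight.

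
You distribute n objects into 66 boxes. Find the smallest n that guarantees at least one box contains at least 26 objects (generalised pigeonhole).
n = (26 − 1)·66 + 1 = 1651

By the generalised pigeonhole principle, to guarantee some box contains ≥ r objects we need more than (r − 1) · k objects total. Threshold: n = (r − 1) · k + 1. With r = 26 and k = 66: n = 25 · 66 + 1 = 1650 + 1 = 1651. For n = 1650 = 25 · 66, we can put exactly 25 objects in every box, avoiding 26 in any single one — so 1651 is tight.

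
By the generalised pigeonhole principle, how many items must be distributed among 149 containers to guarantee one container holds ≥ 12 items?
n = (12 − 1)·149 + 1 = 1640

By the generalised pigeonhole principle, to guarantee some box contains ≥ r objects we need more than (r − 1) · k objects total. Threshold: n = (r − 1) · k + 1. With r = 12 and k = 149: n = 11 · 149 + 1 = 1639 + 1 = 1640. For n = 1639 = 11 · 149, we can put exactly 11 objects in every box, avoiding 12 in any single one — so 1640 is tight.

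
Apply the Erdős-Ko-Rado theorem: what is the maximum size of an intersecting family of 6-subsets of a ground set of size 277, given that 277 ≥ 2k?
max |F| = C(276, 5) = 12868936080

The Erdős-Ko-Rado theorem states: for n ≥ 2k, an intersecting family of k-subsets of an n-element set has size at most C(n − 1, k − 1), with equality for 'star' families {A ⊆ [n] : |A| = k, i ∈ A} (fix an element i). For n = 277, k = 6: C(276, 5) = 12868936080.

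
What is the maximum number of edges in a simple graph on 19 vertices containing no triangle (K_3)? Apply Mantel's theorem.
ex(19, K_3) = ⌊19^2/4⌋ = 90

Mantel (1907): a triangle-free graph on n vertices has at most ⌊n^2/4⌋ edges, with equality for the complete bipartite graph K_{⌊n/2⌋, ⌈n/2⌉}. For n = 19: ⌊19^2/4⌋ = ⌊361/4⌋ = 90. The extremal graph is K_{9, 10}, which has 9·10 = 90 edges.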